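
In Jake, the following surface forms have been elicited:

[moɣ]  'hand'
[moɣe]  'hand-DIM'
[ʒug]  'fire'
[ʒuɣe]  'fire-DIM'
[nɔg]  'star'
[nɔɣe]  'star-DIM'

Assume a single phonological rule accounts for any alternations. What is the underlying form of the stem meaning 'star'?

The root 'star' surfaces as [nɔg] and [nɔɣe], with a stem-final [g] ~ [ɣ] alternation.
If /ɣ/ were underlying and a rule turned it into [g] in isolation, 'hand' would also alternate; but it has [ɣ] in both [moɣ] and [moɣe].
So /g/ is underlying, and a rule of intervocalic spirantization — voiced stops become fricatives between vowels — gives [ɣ].

/nɔg/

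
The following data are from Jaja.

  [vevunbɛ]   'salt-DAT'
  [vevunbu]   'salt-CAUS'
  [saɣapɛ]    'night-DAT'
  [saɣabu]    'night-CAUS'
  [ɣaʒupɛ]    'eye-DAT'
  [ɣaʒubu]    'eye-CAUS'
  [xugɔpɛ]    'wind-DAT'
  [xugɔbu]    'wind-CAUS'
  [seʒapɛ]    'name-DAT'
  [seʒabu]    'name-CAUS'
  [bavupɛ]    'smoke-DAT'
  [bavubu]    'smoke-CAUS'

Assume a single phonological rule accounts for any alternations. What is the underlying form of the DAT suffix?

/-pɛ/

The DAT suffix surfaces as [-bɛ] and [-pɛ], depending on the final segment of the stem.
By contrast the CAUS suffix keeps its initial [b] throughout — that segment must be underlying.
The DAT suffix is therefore /-pɛ/ underlyingly, with post-nasal voicing: voiceless stops become voiced after a nasal.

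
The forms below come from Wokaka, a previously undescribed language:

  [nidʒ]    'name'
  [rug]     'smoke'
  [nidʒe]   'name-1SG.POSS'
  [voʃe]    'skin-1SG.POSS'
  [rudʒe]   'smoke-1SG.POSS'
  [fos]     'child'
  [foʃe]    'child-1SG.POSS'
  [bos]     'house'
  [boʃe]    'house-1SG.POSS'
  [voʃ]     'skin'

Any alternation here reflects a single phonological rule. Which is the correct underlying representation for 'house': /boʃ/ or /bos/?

'house' shows [s] ~ [ʃ] at the end of the stem ([bos] vs [boʃe]).
The stem 'skin' ([voʃ], [voʃe]) shows [ʃ] unchanged in both environments, so [ʃ] cannot be basic with [s] derived in isolation.
Therefore /s/ is basic and [ʃ] is derived by palatalization before a front vowel (/g/ and /s/ become palato-alveolar [dʒ] and [ʃ] before a front vowel).

/bos/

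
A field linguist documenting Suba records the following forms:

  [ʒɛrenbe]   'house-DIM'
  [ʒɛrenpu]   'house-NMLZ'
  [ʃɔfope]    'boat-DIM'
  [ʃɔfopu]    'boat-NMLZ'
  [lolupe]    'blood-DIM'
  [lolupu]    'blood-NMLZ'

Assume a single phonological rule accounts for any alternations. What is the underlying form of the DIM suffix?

/-be/

The DIM morpheme has two allomorphs, [-be] and [-pe].
The NMLZ suffix, which begins with [p], is invariant after every stem; so [p] is not altered by any rule here.
So the underlying form is /-be/, and voiced stops become voiceless after a vowel.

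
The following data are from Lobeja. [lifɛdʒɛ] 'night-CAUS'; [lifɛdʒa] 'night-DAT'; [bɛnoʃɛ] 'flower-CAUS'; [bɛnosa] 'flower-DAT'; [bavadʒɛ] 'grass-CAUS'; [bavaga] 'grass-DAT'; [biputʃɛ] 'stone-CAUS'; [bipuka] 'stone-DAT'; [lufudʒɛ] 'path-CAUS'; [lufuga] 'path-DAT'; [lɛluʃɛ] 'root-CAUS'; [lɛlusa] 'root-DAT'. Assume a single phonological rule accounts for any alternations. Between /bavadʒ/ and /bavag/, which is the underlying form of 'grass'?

/bavag/

In [bavadʒɛ] and [bavaga] the final segment of 'grass' alternates: [dʒ] ~ [g].
Compare 'night', with invariant [dʒ] in [lifɛdʒɛ] and [lifɛdʒa]: an analysis with underlying /dʒ/ and a rule producing [g] before the DAT suffix would wrongly predict alternation here too.
Therefore /g/ is basic and [dʒ] is derived by palatalization before a front vowel (/k/, /g/ and /s/ become palato-alveolar [tʃ], [dʒ] and [ʃ] before a front vowel).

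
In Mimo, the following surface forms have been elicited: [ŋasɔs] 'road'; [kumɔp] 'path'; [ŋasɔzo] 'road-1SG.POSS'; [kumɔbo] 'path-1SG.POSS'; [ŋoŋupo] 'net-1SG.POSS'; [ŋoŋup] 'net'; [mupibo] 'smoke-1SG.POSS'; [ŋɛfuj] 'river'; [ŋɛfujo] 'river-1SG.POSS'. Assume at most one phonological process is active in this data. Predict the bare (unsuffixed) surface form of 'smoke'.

The root 'path' surfaces as [kumɔp] and [kumɔbo], with a stem-final [p] ~ [b] alternation.
Compare 'net', with invariant [p] in [ŋoŋup] and [ŋoŋupo]: an analysis with underlying /p/ and a rule producing [b] before the 1SG.POSS suffix would wrongly predict alternation here too.
The alternation reflects word-final obstruent devoicing: voiced obstruents become voiceless word-finally. /b/ is underlying.
The one attested form of 'smoke', [mupibo], shows underlying /mupib/. Applying the same rule word-finally gives [mupip].

[mupip]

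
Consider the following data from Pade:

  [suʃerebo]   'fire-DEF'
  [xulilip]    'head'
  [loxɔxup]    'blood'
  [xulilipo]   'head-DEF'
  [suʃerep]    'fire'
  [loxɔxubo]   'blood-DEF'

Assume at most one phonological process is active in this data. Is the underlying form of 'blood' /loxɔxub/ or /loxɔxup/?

'blood' shows [p] ~ [b] at the end of the stem ([loxɔxup] vs [loxɔxubo]).
But 'head' keeps [p] in both environments ([xulilip], [xulilipo]), so there is no rule changing /p/ to [b] before the DEF suffix.
So /b/ is underlying, and a rule of word-final obstruent devoicing — voiced obstruents become voiceless word-finally — gives [p].

/loxɔxub/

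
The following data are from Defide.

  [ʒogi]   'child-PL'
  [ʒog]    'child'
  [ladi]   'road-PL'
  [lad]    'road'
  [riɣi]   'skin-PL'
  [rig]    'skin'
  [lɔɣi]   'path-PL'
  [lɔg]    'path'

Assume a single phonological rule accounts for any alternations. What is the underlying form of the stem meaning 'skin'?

'skin' shows [ɣ] ~ [g] at the end of the stem ([riɣi] vs [rig]).
If /g/ were underlying and a rule turned it into [ɣ] before the PL suffix, 'child' would also alternate; but it has [g] in both [ʒogi] and [ʒog].
So /ɣ/ is underlying, and a rule of word-final hardening — voiced fricatives become stops word-finally — gives [g].

/riɣ/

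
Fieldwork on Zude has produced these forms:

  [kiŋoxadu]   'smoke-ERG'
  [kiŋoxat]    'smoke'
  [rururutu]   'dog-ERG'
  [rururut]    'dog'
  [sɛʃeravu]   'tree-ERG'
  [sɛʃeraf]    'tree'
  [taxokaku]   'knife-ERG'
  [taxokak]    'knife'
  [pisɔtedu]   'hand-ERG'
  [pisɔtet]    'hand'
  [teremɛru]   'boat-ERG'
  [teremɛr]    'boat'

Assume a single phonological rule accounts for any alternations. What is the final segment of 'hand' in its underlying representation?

The root 'hand' surfaces as [pisɔtedu] and [pisɔtet], with a stem-final [d] ~ [t] alternation.
The stem 'dog' ([rururutu], [rururut]) shows [t] unchanged in both environments, so [t] cannot be basic with [d] derived before the ERG suffix.
Therefore /d/ is basic and [t] is derived by word-final obstruent devoicing (voiced obstruents become voiceless word-finally).

/d/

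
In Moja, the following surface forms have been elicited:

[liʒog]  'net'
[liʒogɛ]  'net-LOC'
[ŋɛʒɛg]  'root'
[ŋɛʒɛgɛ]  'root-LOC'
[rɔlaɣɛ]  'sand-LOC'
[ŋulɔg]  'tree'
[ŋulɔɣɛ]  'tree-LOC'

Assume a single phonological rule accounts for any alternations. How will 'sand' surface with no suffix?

[rɔlag]

In [ŋulɔg] and [ŋulɔɣɛ] the final segment of 'tree' alternates: [g] ~ [ɣ].
But 'root' keeps [g] in both environments ([ŋɛʒɛg], [ŋɛʒɛgɛ]), so there is no rule changing /g/ to [ɣ] before the LOC suffix.
Therefore /ɣ/ is basic and [g] is derived by word-final hardening (voiced fricatives become stops word-finally).
From [rɔlaɣɛ] the stem 'sand' is /rɔlaɣ/; word-finally this yields [rɔlag].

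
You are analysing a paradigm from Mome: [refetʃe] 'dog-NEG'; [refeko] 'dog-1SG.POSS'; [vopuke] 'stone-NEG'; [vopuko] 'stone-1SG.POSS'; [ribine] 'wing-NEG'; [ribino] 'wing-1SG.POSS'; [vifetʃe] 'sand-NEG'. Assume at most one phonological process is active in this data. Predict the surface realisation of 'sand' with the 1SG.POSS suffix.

[vifeko]

The stem for 'dog' ends in [tʃ] in [refetʃe] but [k] in [refeko].
Compare 'stone', with invariant [k] in [vopuke] and [vopuko]: an analysis with underlying /k/ and a rule producing [tʃ] before the NEG suffix would wrongly predict alternation here too.
So /tʃ/ is underlying, and a rule of depalatalization — palato-alveolar /tʃ/ becomes [k] when no front vowel follows — gives [k].
From [vifetʃe] the stem 'sand' is /vifetʃ/; when no front vowel follows this yields [vifeko].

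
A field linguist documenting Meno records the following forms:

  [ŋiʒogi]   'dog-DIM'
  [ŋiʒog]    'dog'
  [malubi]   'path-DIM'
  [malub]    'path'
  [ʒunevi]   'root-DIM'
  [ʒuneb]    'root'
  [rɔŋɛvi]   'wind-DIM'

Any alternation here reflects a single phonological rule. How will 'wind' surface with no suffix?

The root 'root' surfaces as [ʒunevi] and [ʒuneb], with a stem-final [v] ~ [b] alternation.
If /b/ were underlying and a rule turned it into [v] before the DIM suffix, 'path' would also alternate; but it has [b] in both [malubi] and [malub].
So /v/ is underlying, and a rule of word-final hardening — voiced fricatives become stops word-finally — gives [b].
From [rɔŋɛvi] the stem 'wind' is /rɔŋɛv/; word-finally this yields [rɔŋɛb].

[rɔŋɛb]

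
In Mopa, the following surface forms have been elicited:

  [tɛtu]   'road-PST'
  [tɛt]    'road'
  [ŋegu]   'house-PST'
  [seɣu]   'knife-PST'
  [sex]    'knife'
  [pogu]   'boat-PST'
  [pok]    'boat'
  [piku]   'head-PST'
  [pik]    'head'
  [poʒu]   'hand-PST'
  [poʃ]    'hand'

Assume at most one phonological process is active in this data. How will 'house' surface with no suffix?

[ŋek]

In [pogu] and [pok] the final segment of 'boat' alternates: [g] ~ [k].
The stem 'head' ([piku], [pik]) shows [k] unchanged in both environments, so [k] cannot be basic with [g] derived before the PST suffix.
So /g/ is underlying, and a rule of word-final obstruent devoicing — voiced obstruents become voiceless word-finally — gives [k].
From [ŋegu] the stem 'house' is /ŋeg/; word-finally this yields [ŋek].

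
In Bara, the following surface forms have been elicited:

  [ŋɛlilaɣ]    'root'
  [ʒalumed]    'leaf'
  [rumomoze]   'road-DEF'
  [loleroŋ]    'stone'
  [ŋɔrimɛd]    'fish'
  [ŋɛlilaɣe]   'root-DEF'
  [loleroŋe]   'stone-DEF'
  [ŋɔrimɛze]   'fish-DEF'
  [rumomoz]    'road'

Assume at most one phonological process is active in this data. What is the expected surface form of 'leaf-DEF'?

[ʒalumeze]

The stem for 'fish' ends in [z] in [ŋɔrimɛze] but [d] in [ŋɔrimɛd].
The stem 'road' ([rumomoze], [rumomoz]) shows [z] unchanged in both environments, so [z] cannot be basic with [d] derived in isolation.
So /d/ is underlying, and a rule of intervocalic spirantization — voiced stops become fricatives between vowels — gives [z].
From [ʒalumed] the stem 'leaf' is /ʒalumed/; between vowels this yields [ʒalumeze].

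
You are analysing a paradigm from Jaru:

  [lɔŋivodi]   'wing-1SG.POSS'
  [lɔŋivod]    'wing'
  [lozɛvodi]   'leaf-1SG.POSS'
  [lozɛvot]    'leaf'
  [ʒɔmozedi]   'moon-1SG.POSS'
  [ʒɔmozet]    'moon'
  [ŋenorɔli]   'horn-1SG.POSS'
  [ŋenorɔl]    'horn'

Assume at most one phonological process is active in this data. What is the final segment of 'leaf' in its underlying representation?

'leaf' shows [d] ~ [t] at the end of the stem ([lozɛvodi] vs [lozɛvot]).
If /d/ were underlying and a rule turned it into [t] in isolation, 'wing' would also alternate; but it has [d] in both [lɔŋivodi] and [lɔŋivod].
The alternation reflects intervocalic voicing: voiceless stops become voiced between vowels. /t/ is underlying.

/t/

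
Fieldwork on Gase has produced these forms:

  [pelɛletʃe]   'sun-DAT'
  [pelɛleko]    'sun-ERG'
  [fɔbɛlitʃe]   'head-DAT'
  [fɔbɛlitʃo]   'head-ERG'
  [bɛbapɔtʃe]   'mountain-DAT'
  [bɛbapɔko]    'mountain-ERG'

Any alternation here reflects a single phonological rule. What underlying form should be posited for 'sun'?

/pelɛlek/

'sun' shows [tʃ] ~ [k] at the end of the stem ([pelɛletʃe] vs [pelɛleko]).
But 'head' keeps [tʃ] in both environments ([fɔbɛlitʃe], [fɔbɛlitʃo]), so there is no rule changing /tʃ/ to [k] before the ERG suffix.
So /k/ is underlying, and a rule of palatalization before a front vowel — /k/ becomes palato-alveolar [tʃ] before a front vowel — gives [tʃ].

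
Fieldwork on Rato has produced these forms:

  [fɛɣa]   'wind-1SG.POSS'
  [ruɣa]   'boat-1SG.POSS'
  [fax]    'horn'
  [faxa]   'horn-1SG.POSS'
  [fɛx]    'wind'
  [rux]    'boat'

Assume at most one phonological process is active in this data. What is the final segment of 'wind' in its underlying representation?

/ɣ/

The root 'wind' surfaces as [fɛx] and [fɛɣa], with a stem-final [x] ~ [ɣ] alternation.
The stem 'horn' ([fax], [faxa]) shows [x] unchanged in both environments, so [x] cannot be basic with [ɣ] derived before the 1SG.POSS suffix.
So /ɣ/ is underlying, and a rule of word-final obstruent devoicing — voiced obstruents become voiceless word-finally — gives [x].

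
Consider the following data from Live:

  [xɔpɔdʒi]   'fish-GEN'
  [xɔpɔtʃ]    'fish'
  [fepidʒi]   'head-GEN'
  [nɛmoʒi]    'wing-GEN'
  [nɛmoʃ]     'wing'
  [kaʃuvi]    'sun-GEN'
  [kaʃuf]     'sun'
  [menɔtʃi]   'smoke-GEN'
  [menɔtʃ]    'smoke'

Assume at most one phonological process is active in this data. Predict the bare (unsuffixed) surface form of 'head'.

[fepitʃ]

The root 'fish' surfaces as [xɔpɔdʒi] and [xɔpɔtʃ], with a stem-final [dʒ] ~ [tʃ] alternation.
But 'smoke' keeps [tʃ] in both environments ([menɔtʃi], [menɔtʃ]), so there is no rule changing /tʃ/ to [dʒ] before the GEN suffix.
So /dʒ/ is underlying, and a rule of word-final obstruent devoicing — voiced obstruents become voiceless word-finally — gives [tʃ].
The one attested form of 'head', [fepidʒi], shows underlying /fepidʒ/. Applying the same rule word-finally gives [fepitʃ].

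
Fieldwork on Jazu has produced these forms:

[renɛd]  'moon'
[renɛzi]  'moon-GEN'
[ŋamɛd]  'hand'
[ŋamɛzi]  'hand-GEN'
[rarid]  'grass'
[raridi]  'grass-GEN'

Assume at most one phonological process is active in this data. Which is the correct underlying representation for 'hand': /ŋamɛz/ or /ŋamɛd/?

/ŋamɛz/

In [ŋamɛd] and [ŋamɛzi] the final segment of 'hand' alternates: [d] ~ [z].
But 'grass' keeps [d] in both environments ([rarid], [raridi]), so there is no rule changing /d/ to [z] before the GEN suffix.
The alternation reflects word-final hardening: voiced fricatives become stops word-finally. /z/ is underlying.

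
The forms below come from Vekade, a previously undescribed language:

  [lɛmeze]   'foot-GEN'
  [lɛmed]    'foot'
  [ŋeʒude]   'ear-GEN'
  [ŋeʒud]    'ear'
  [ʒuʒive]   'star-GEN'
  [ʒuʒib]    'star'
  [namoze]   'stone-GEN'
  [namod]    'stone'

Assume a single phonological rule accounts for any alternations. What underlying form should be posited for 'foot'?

The stem for 'foot' ends in [z] in [lɛmeze] but [d] in [lɛmed].
But 'ear' keeps [d] in both environments ([ŋeʒude], [ŋeʒud]), so there is no rule changing /d/ to [z] before the GEN suffix.
Therefore /z/ is basic and [d] is derived by word-final hardening (voiced fricatives become stops word-finally).

/lɛmez/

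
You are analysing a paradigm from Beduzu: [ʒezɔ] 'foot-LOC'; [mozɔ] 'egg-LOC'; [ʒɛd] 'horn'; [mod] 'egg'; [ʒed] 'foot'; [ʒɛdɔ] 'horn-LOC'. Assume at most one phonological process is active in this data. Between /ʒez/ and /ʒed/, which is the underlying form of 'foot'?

/ʒez/

The stem for 'foot' ends in [z] in [ʒezɔ] but [d] in [ʒed].
If /d/ were underlying and a rule turned it into [z] before the LOC suffix, 'horn' would also alternate; but it has [d] in both [ʒɛdɔ] and [ʒɛd].
The underlying segment must be /z/; voiced fricatives become stops word-finally, yielding [d] there.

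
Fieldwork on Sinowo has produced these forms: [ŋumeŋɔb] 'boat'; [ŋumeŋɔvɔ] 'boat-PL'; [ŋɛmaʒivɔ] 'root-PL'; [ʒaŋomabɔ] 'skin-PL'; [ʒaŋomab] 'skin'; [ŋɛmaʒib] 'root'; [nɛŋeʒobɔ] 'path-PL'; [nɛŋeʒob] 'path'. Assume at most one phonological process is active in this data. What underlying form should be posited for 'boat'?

'boat' shows [v] ~ [b] at the end of the stem ([ŋumeŋɔvɔ] vs [ŋumeŋɔb]).
If /b/ were underlying and a rule turned it into [v] before the PL suffix, 'skin' would also alternate; but it has [b] in both [ʒaŋomabɔ] and [ʒaŋomab].
So /v/ is underlying, and a rule of word-final hardening — voiced fricatives become stops word-finally — gives [b].
The underlying form of 'boat' is therefore /ŋumeŋɔv/.

/ŋumeŋɔv/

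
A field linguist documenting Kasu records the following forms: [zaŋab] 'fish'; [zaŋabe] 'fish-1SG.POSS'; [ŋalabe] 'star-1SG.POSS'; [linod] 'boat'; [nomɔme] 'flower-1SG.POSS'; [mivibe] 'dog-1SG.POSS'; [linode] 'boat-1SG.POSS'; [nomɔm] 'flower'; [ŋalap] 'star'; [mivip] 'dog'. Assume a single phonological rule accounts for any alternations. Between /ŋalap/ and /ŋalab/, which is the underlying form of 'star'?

/ŋalap/

The stem for 'star' ends in [b] in [ŋalabe] but [p] in [ŋalap].
Compare 'fish', with invariant [b] in [zaŋabe] and [zaŋab]: an analysis with underlying /b/ and a rule producing [p] in isolation would wrongly predict alternation here too.
Therefore /p/ is basic and [b] is derived by intervocalic voicing (voiceless stops become voiced between vowels).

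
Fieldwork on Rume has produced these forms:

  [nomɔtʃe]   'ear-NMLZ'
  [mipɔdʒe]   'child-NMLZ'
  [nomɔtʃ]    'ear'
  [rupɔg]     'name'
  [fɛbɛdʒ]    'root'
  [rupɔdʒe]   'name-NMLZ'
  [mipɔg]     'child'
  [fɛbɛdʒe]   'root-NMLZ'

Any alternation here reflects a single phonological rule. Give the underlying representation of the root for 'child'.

'child' shows [dʒ] ~ [g] at the end of the stem ([mipɔdʒe] vs [mipɔg]).
If /dʒ/ were underlying and a rule turned it into [g] in isolation, 'root' would also alternate; but it has [dʒ] in both [fɛbɛdʒe] and [fɛbɛdʒ].
The alternation reflects palatalization before a front vowel: /g/ becomes palato-alveolar [dʒ] before a front vowel. /g/ is underlying.
Hence 'child' is /mipɔg/ underlyingly.

/mipɔg/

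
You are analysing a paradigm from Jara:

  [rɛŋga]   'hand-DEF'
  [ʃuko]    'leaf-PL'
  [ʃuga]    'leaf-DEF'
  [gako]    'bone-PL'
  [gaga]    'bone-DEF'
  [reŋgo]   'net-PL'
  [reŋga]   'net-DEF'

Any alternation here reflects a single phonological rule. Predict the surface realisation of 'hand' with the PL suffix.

The PL suffix surfaces as [-go] and [-ko], depending on the final segment of the stem.
By contrast the DEF suffix keeps its initial [g] throughout — that segment must be underlying.
The PL suffix is therefore /-ko/ underlyingly, with post-nasal voicing: voiceless stops become voiced after a nasal.
After 'hand', which ends in a nasal, the suffix surfaces as [-go], giving [rɛŋgo].

[rɛŋgo]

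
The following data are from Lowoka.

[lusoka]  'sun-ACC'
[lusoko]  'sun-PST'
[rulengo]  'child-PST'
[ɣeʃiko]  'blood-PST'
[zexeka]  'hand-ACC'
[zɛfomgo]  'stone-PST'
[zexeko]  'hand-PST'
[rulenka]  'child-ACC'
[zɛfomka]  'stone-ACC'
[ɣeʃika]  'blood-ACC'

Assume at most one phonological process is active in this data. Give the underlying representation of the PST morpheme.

/-go/

The PST suffix surfaces as [-go] and [-ko], depending on the final segment of the stem.
The ACC suffix, which begins with [k], is invariant after every stem; so [k] is not altered by any rule here.
So the underlying form is /-go/, and voiced stops become voiceless after a vowel.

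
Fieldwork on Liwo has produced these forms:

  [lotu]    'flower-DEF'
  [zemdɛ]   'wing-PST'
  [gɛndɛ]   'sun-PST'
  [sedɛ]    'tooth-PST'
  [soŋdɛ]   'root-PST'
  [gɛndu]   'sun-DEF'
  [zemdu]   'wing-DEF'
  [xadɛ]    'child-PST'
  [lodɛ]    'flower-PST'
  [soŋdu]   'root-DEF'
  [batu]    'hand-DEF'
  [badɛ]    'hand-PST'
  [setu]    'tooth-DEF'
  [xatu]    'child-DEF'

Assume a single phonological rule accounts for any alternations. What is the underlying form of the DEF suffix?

/-tu/

The DEF suffix surfaces as [-du] and [-tu], depending on the final segment of the stem.
By contrast the PST suffix keeps its initial [d] throughout — that segment must be underlying.
The DEF suffix is therefore /-tu/ underlyingly, with post-nasal voicing: voiceless stops become voiced after a nasal.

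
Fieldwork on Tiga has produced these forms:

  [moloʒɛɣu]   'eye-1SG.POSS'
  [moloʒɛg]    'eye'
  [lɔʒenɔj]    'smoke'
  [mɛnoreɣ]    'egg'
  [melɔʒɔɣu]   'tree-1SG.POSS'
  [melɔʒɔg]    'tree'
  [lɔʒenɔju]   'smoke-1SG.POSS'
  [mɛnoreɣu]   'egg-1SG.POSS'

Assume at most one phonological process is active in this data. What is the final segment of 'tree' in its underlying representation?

In [melɔʒɔɣu] and [melɔʒɔg] the final segment of 'tree' alternates: [ɣ] ~ [g].
But 'egg' keeps [ɣ] in both environments ([mɛnoreɣu], [mɛnoreɣ]), so there is no rule changing /ɣ/ to [g] in isolation.
The alternation reflects intervocalic spirantization: voiced stops become fricatives between vowels. /g/ is underlying.

/g/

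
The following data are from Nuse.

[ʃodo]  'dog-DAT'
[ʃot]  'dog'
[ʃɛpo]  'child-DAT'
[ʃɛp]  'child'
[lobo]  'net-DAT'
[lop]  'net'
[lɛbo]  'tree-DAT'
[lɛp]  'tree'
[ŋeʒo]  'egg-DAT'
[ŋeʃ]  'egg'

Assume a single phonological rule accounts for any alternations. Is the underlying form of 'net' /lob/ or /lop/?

/lob/

In [lobo] and [lop] the final segment of 'net' alternates: [b] ~ [p].
But 'child' keeps [p] in both environments ([ʃɛpo], [ʃɛp]), so there is no rule changing /p/ to [b] before the DAT suffix.
So /b/ is underlying, and a rule of word-final obstruent devoicing — voiced obstruents become voiceless word-finally — gives [p].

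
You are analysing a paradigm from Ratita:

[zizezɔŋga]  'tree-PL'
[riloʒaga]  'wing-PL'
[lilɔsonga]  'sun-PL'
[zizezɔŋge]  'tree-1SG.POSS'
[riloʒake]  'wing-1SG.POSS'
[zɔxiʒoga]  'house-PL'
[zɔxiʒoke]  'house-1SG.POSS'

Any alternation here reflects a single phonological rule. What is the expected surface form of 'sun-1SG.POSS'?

The 1SG.POSS suffix surfaces as [-ge] and [-ke], depending on the final segment of the stem.
The PL suffix, which begins with [g], is invariant after every stem; so [g] is not altered by any rule here.
The 1SG.POSS suffix is therefore /-ke/ underlyingly, with post-nasal voicing: voiceless stops become voiced after a nasal.
After 'sun', which ends in a nasal, the suffix surfaces as [-ge], giving [lilɔsonge].

[lilɔsonge]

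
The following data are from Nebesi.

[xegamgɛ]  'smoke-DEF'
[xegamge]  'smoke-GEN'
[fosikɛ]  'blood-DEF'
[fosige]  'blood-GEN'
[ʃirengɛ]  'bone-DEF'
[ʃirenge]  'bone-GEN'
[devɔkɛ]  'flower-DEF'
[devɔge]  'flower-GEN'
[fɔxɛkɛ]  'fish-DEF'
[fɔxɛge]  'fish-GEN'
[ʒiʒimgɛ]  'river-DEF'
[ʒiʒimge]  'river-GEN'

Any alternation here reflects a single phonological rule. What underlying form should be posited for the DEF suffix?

/-kɛ/

The DEF morpheme has two allomorphs, [-gɛ] and [-kɛ].
By contrast the GEN suffix keeps its initial [g] throughout — that segment must be underlying.
So the underlying form is /-kɛ/, and voiceless stops become voiced after a nasal.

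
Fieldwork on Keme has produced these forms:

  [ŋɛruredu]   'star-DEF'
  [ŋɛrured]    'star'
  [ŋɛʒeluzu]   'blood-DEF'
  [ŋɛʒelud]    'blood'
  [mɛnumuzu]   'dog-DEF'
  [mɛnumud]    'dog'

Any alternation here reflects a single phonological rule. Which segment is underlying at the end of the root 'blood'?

The stem for 'blood' ends in [z] in [ŋɛʒeluzu] but [d] in [ŋɛʒelud].
The stem 'star' ([ŋɛruredu], [ŋɛrured]) shows [d] unchanged in both environments, so [d] cannot be basic with [z] derived before the DEF suffix.
Therefore /z/ is basic and [d] is derived by word-final hardening (voiced fricatives become stops word-finally).

/z/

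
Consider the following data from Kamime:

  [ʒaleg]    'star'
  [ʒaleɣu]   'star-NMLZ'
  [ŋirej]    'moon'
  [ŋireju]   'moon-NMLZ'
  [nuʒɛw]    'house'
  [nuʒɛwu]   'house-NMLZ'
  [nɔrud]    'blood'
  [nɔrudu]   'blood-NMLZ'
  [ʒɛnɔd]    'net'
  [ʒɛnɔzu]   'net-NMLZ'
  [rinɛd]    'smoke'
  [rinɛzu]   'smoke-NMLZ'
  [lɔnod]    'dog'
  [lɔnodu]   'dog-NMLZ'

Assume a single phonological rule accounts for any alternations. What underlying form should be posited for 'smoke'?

/rinɛz/

In [rinɛd] and [rinɛzu] the final segment of 'smoke' alternates: [d] ~ [z].
The stem 'dog' ([lɔnod], [lɔnodu]) shows [d] unchanged in both environments, so [d] cannot be basic with [z] derived before the NMLZ suffix.
The alternation reflects word-final hardening: voiced fricatives become stops word-finally. /z/ is underlying.
So 'smoke' = /rinɛz/.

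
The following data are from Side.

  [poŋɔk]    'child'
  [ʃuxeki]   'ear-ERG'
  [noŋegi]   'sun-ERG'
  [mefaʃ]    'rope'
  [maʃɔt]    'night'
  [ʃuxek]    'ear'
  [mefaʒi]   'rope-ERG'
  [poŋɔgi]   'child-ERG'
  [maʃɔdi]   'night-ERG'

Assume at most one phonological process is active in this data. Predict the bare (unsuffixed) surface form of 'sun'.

The root 'child' surfaces as [poŋɔgi] and [poŋɔk], with a stem-final [g] ~ [k] alternation.
But 'ear' keeps [k] in both environments ([ʃuxeki], [ʃuxek]), so there is no rule changing /k/ to [g] before the ERG suffix.
Therefore /g/ is basic and [k] is derived by word-final obstruent devoicing (voiced obstruents become voiceless word-finally).
The one attested form of 'sun', [noŋegi], shows underlying /noŋeg/. Applying the same rule word-finally gives [noŋek].

[noŋek]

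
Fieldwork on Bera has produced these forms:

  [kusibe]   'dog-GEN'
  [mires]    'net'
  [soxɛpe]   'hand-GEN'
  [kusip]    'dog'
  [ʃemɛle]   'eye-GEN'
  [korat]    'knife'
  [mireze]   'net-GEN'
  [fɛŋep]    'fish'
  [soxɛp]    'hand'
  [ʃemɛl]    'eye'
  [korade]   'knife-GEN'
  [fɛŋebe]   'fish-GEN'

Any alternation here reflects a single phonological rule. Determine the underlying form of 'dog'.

The root 'dog' surfaces as [kusip] and [kusibe], with a stem-final [p] ~ [b] alternation.
Compare 'hand', with invariant [p] in [soxɛp] and [soxɛpe]: an analysis with underlying /p/ and a rule producing [b] before the GEN suffix would wrongly predict alternation here too.
Therefore /b/ is basic and [p] is derived by word-final obstruent devoicing (voiced obstruents become voiceless word-finally).

/kusib/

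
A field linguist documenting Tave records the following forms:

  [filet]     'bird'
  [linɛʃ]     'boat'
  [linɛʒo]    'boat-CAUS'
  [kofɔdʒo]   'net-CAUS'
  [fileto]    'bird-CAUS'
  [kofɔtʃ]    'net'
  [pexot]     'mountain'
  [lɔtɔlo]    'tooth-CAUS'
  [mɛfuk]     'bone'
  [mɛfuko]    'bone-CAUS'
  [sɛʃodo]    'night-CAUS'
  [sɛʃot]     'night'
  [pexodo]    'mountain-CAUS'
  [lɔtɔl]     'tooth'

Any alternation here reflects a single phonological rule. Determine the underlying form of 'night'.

In [sɛʃodo] and [sɛʃot] the final segment of 'night' alternates: [d] ~ [t].
Compare 'bird', with invariant [t] in [fileto] and [filet]: an analysis with underlying /t/ and a rule producing [d] before the CAUS suffix would wrongly predict alternation here too.
Therefore /d/ is basic and [t] is derived by word-final obstruent devoicing (voiced obstruents become voiceless word-finally).

/sɛʃod/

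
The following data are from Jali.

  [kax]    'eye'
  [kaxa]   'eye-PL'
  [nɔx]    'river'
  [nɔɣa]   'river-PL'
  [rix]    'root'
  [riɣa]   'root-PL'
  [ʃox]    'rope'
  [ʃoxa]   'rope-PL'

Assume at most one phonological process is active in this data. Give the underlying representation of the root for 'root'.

The stem for 'root' ends in [x] in [rix] but [ɣ] in [riɣa].
The stem 'rope' ([ʃox], [ʃoxa]) shows [x] unchanged in both environments, so [x] cannot be basic with [ɣ] derived before the PL suffix.
So /ɣ/ is underlying, and a rule of word-final obstruent devoicing — voiced obstruents become voiceless word-finally — gives [x].

/riɣ/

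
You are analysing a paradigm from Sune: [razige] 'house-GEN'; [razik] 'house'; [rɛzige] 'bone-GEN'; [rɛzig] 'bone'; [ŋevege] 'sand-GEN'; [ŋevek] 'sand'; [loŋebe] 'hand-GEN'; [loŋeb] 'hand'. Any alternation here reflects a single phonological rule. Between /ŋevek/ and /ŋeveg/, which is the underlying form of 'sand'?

/ŋevek/

The root 'sand' surfaces as [ŋevege] and [ŋevek], with a stem-final [g] ~ [k] alternation.
If /g/ were underlying and a rule turned it into [k] in isolation, 'bone' would also alternate; but it has [g] in both [rɛzige] and [rɛzig].
The underlying segment must be /k/; voiceless stops become voiced between vowels, yielding [g] there.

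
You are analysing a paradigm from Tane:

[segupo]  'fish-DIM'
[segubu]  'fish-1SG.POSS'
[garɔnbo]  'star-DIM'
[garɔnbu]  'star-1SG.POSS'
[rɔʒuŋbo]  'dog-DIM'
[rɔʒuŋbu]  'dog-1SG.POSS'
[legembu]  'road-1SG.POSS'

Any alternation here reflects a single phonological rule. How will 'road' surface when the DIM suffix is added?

The DIM suffix surfaces as [-bo] and [-po], depending on the final segment of the stem.
By contrast the 1SG.POSS suffix keeps its initial [b] throughout — that segment must be underlying.
So the underlying form is /-po/, and voiceless stops become voiced after a nasal.
After 'road', which ends in a nasal, the suffix surfaces as [-bo], giving [legembo].

[legembo]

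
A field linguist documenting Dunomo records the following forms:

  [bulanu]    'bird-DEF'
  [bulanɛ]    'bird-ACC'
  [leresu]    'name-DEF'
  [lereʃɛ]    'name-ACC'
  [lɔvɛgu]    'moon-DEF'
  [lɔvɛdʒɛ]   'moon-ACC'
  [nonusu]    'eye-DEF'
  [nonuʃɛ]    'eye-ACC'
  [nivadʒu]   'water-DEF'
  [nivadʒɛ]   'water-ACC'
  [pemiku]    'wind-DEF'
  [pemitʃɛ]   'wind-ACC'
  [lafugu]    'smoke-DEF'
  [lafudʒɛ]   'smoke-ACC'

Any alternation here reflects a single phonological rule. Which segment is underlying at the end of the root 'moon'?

/g/

In [lɔvɛgu] and [lɔvɛdʒɛ] the final segment of 'moon' alternates: [g] ~ [dʒ].
But 'water' keeps [dʒ] in both environments ([nivadʒu], [nivadʒɛ]), so there is no rule changing /dʒ/ to [g] before the DEF suffix.
The alternation reflects palatalization before a front vowel: /k/, /g/ and /s/ become palato-alveolar [tʃ], [dʒ] and [ʃ] before a front vowel. /g/ is underlying.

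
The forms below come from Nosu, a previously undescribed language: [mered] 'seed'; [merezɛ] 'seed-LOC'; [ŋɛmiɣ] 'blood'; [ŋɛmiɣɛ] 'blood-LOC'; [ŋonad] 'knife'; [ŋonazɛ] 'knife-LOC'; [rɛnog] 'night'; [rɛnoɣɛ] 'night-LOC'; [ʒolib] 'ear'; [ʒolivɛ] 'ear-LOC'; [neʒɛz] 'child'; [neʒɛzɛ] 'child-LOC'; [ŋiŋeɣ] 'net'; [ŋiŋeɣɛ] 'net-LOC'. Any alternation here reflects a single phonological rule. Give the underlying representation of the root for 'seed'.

/mered/

In [mered] and [merezɛ] the final segment of 'seed' alternates: [d] ~ [z].
Compare 'child', with invariant [z] in [neʒɛz] and [neʒɛzɛ]: an analysis with underlying /z/ and a rule producing [d] in isolation would wrongly predict alternation here too.
Therefore /d/ is basic and [z] is derived by intervocalic spirantization (voiced stops become fricatives between vowels).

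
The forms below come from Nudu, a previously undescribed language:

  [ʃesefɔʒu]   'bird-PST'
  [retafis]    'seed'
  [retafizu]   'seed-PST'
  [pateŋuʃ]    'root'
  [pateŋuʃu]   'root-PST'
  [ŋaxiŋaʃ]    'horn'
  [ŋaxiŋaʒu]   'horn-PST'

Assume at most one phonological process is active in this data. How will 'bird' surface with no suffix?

'horn' shows [ʃ] ~ [ʒ] at the end of the stem ([ŋaxiŋaʃ] vs [ŋaxiŋaʒu]).
But 'root' keeps [ʃ] in both environments ([pateŋuʃ], [pateŋuʃu]), so there is no rule changing /ʃ/ to [ʒ] before the PST suffix.
So /ʒ/ is underlying, and a rule of word-final obstruent devoicing — voiced obstruents become voiceless word-finally — gives [ʃ].
The one attested form of 'bird', [ʃesefɔʒu], shows underlying /ʃesefɔʒ/. Applying the same rule word-finally gives [ʃesefɔʃ].

[ʃesefɔʃ]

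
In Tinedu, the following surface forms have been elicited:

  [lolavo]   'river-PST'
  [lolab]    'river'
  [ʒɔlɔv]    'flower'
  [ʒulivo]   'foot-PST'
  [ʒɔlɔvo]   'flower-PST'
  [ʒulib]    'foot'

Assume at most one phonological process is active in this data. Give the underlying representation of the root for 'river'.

/lolab/

The root 'river' surfaces as [lolavo] and [lolab], with a stem-final [v] ~ [b] alternation.
But 'flower' keeps [v] in both environments ([ʒɔlɔvo], [ʒɔlɔv]), so there is no rule changing /v/ to [b] in isolation.
Therefore /b/ is basic and [v] is derived by intervocalic spirantization (voiced stops become fricatives between vowels).
Hence 'river' is /lolab/ underlyingly.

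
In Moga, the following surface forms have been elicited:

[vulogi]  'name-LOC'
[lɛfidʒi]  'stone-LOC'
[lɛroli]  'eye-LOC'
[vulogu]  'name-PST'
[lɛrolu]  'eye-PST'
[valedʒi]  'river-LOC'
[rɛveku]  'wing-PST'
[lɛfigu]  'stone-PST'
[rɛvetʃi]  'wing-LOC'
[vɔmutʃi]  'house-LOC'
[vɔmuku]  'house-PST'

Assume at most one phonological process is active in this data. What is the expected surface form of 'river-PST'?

[valegu]

In [lɛfigu] and [lɛfidʒi] the final segment of 'stone' alternates: [g] ~ [dʒ].
But 'name' keeps [g] in both environments ([vulogu], [vulogi]), so there is no rule changing /g/ to [dʒ] before the LOC suffix.
So /dʒ/ is underlying, and a rule of depalatalization — palato-alveolar /tʃ/ and /dʒ/ become [k] and [g] when no front vowel follows — gives [g].
From [valedʒi] the stem 'river' is /valedʒ/; when no front vowel follows this yields [valegu].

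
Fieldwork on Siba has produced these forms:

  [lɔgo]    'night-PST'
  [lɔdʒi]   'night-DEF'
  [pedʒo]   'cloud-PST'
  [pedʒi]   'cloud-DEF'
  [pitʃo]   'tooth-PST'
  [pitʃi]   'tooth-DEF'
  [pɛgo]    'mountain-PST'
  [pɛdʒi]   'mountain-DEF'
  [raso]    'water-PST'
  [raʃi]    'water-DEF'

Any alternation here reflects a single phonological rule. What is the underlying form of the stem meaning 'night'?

The root 'night' surfaces as [lɔgo] and [lɔdʒi], with a stem-final [g] ~ [dʒ] alternation.
The stem 'cloud' ([pedʒo], [pedʒi]) shows [dʒ] unchanged in both environments, so [dʒ] cannot be basic with [g] derived before the PST suffix.
Therefore /g/ is basic and [dʒ] is derived by palatalization before a front vowel (/g/ and /s/ become palato-alveolar [dʒ] and [ʃ] before a front vowel).

/lɔg/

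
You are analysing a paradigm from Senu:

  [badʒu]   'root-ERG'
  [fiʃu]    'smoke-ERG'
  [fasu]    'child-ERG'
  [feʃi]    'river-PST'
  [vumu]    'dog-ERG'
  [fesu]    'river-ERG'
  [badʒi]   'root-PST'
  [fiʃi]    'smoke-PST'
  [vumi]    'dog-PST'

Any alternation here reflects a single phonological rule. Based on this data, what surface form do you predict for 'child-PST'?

[faʃi]

The stem for 'river' ends in [ʃ] in [feʃi] but [s] in [fesu].
If /ʃ/ were underlying and a rule turned it into [s] before the ERG suffix, 'smoke' would also alternate; but it has [ʃ] in both [fiʃi] and [fiʃu].
The underlying segment must be /s/; /s/ becomes palato-alveolar [ʃ] before a front vowel, yielding [ʃ] there.
The one attested form of 'child', [fasu], shows underlying /fas/. Applying the same rule before a front vowel gives [faʃi].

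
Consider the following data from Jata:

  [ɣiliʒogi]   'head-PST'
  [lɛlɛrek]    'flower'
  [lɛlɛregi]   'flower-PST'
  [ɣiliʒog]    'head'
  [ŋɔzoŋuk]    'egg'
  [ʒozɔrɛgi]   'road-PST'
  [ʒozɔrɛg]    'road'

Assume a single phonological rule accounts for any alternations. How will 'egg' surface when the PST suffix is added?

In [lɛlɛregi] and [lɛlɛrek] the final segment of 'flower' alternates: [g] ~ [k].
The stem 'head' ([ɣiliʒogi], [ɣiliʒog]) shows [g] unchanged in both environments, so [g] cannot be basic with [k] derived in isolation.
The underlying segment must be /k/; voiceless stops become voiced between vowels, yielding [g] there.
From [ŋɔzoŋuk] the stem 'egg' is /ŋɔzoŋuk/; between vowels this yields [ŋɔzoŋugi].

[ŋɔzoŋugi]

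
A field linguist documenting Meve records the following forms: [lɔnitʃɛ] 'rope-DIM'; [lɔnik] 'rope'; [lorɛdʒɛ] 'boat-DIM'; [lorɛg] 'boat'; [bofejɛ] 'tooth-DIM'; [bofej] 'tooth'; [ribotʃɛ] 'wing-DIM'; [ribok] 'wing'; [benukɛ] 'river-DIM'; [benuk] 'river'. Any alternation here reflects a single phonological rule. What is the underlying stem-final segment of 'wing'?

In [ribotʃɛ] and [ribok] the final segment of 'wing' alternates: [tʃ] ~ [k].
If /k/ were underlying and a rule turned it into [tʃ] before the DIM suffix, 'river' would also alternate; but it has [k] in both [benukɛ] and [benuk].
So /tʃ/ is underlying, and a rule of depalatalization — palato-alveolar /tʃ/ and /dʒ/ become [k] and [g] when no front vowel follows — gives [k].

/tʃ/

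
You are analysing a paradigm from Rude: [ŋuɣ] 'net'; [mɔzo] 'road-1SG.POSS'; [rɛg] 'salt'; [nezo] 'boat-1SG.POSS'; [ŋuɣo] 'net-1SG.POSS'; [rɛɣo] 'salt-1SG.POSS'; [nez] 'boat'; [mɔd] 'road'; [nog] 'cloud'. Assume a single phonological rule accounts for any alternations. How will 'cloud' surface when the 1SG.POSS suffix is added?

The stem for 'salt' ends in [g] in [rɛg] but [ɣ] in [rɛɣo].
But 'net' keeps [ɣ] in both environments ([ŋuɣ], [ŋuɣo]), so there is no rule changing /ɣ/ to [g] in isolation.
The underlying segment must be /g/; voiced stops become fricatives between vowels, yielding [ɣ] there.
The one attested form of 'cloud', [nog], shows underlying /nog/. Applying the same rule between vowels gives [noɣo].

[noɣo]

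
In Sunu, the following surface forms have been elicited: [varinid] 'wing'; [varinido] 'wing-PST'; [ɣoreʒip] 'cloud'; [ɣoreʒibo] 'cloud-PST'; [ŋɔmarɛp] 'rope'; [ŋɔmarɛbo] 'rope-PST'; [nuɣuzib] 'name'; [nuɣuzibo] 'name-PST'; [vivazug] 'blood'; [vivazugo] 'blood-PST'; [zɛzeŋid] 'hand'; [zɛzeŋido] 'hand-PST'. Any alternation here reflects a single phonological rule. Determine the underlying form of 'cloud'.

The stem for 'cloud' ends in [p] in [ɣoreʒip] but [b] in [ɣoreʒibo].
But 'name' keeps [b] in both environments ([nuɣuzib], [nuɣuzibo]), so there is no rule changing /b/ to [p] in isolation.
So /p/ is underlying, and a rule of intervocalic voicing — voiceless stops become voiced between vowels — gives [b].
Hence 'cloud' is /ɣoreʒip/ underlyingly.

/ɣoreʒip/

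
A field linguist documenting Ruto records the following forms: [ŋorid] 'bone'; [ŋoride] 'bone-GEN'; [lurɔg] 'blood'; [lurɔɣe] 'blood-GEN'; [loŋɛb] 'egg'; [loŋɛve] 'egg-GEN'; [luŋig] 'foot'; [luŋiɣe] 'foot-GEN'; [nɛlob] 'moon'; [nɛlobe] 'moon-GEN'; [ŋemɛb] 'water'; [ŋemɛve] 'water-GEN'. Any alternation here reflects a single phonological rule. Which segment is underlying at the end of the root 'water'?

The root 'water' surfaces as [ŋemɛb] and [ŋemɛve], with a stem-final [b] ~ [v] alternation.
But 'moon' keeps [b] in both environments ([nɛlob], [nɛlobe]), so there is no rule changing /b/ to [v] before the GEN suffix.
So /v/ is underlying, and a rule of word-final hardening — voiced fricatives become stops word-finally — gives [b].

/v/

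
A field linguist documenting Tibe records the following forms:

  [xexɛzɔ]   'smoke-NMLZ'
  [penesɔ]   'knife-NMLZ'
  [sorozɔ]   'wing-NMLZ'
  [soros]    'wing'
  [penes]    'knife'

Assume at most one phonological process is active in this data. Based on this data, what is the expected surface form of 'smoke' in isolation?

In [soros] and [sorozɔ] the final segment of 'wing' alternates: [s] ~ [z].
The stem 'knife' ([penes], [penesɔ]) shows [s] unchanged in both environments, so [s] cannot be basic with [z] derived before the NMLZ suffix.
So /z/ is underlying, and a rule of word-final obstruent devoicing — voiced obstruents become voiceless word-finally — gives [s].
The one attested form of 'smoke', [xexɛzɔ], shows underlying /xexɛz/. Applying the same rule word-finally gives [xexɛs].

[xexɛs]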